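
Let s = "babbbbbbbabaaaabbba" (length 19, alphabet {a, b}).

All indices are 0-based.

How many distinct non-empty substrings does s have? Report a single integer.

142

sorted suffixes:
  #0 SA[0]=18  'a'
  #1 SA[1]=11  'aaaabbba'
  #2 SA[2]=12  'aaabbba'
  #3 SA[3]=13  'aabbba'
  #4 SA[4]=9  'abaaaabbba'
  #5 SA[5]=14  'abbba'
  #6 SA[6]=1  'abbbbbbbabaaaabbba'
  #7 SA[7]=17  'ba'
  #8 SA[8]=10  'baaaabbba'
  #9 SA[9]=8  'babaaaabbba'
  #10 SA[10]=0  'babbbbbbbabaaaabbba'
  #11 SA[11]=16  'bba'
  #12 SA[12]=7  'bbabaaaabbba'
  #13 SA[13]=15  'bbba'
  #14 SA[14]=6  'bbbabaaaabbba'
  #15 SA[15]=5  'bbbbabaaaabbba'
  #16 SA[16]=4  'bbbbbabaaaabbba'
  #17 SA[17]=3  'bbbbbbabaaaabbba'
  #18 SA[18]=2  'bbbbbbbabaaaabbba'

SA = [18, 11, 12, 13, 9, 14, 1, 17, 10, 8, 0, 16, 7, 15, 6, 5, 4, 3, 2]
[i] adj suffixes → lcp
  [1] 18/11 → 1 ('a')
  [2] 11/12 → 3 ('aaa')
  [3] 12/13 → 2 ('aa')
  [4] 13/9 → 1 ('a')
  [5] 9/14 → 2 ('ab')
  [6] 14/1 → 4 ('abbb')
  [7] 1/17 → 0 ('')
  [8] 17/10 → 2 ('ba')
  [9] 10/8 → 2 ('ba')
  [10] 8/0 → 3 ('bab')
  [11] 0/16 → 1 ('b')
  [12] 16/7 → 3 ('bba')
  [13] 7/15 → 2 ('bb')
  [14] 15/6 → 4 ('bbba')
  [15] 6/5 → 3 ('bbb')
  [16] 5/4 → 4 ('bbbb')
  [17] 4/3 → 5 ('bbbbb')
  [18] 3/2 → 6 ('bbbbbb')

n(n+1)/2 = 19·20/2 = 190
Σ LCP = 0 + 1 + 3 + 2 + 1 + 2 + 4 + 0 + 2 + 2 + 3 + 1 + 3 + 2 + 4 + 3 + 4 + 5 + 6 = 48
distinct = 190 − 48 = 142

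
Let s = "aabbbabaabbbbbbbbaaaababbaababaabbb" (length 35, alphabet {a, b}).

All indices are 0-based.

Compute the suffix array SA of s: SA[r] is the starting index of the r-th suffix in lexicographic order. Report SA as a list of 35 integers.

sorted suffixes:
  #0 SA[0]=17  'aaaababbaababaabbb'
  #1 SA[1]=18  'aaababbaababaabbb'
  #2 SA[2]=25  'aababaabbb'
  #3 SA[3]=19  'aababbaababaabbb'
  #4 SA[4]=30  'aabbb'
  #5 SA[5]=0  'aabbbabaabbbbbbbbaaaababbaababaabbb'
  #6 SA[6]=7  'aabbbbbbbbaaaababbaababaabbb'
  #7 SA[7]=28  'abaabbb'
  #8 SA[8]=5  'abaabbbbbbbbaaaababbaababaabbb'
  #9 SA[9]=26  'ababaabbb'
  #10 SA[10]=20  'ababbaababaabbb'
  #11 SA[11]=22  'abbaababaabbb'
  #12 SA[12]=31  'abbb'
  #13 SA[13]=1  'abbbabaabbbbbbbbaaaababbaababaabbb'
  #14 SA[14]=8  'abbbbbbbbaaaababbaababaabbb'
  #15 SA[15]=34  'b'
  #16 SA[16]=16  'baaaababbaababaabbb'
  #17 SA[17]=24  'baababaabbb'
  #18 SA[18]=29  'baabbb'
  #19 SA[19]=6  'baabbbbbbbbaaaababbaababaabbb'
  #20 SA[20]=27  'babaabbb'
  #21 SA[21]=4  'babaabbbbbbbbaaaababbaababaabbb'
  #22 SA[22]=21  'babbaababaabbb'
  #23 SA[23]=33  'bb'
  #24 SA[24]=15  'bbaaaababbaababaabbb'
  #25 SA[25]=23  'bbaababaabbb'
  #26 SA[26]=3  'bbabaabbbbbbbbaaaababbaababaabbb'
  #27 SA[27]=32  'bbb'
  #28 SA[28]=14  'bbbaaaababbaababaabbb'
  #29 SA[29]=2  'bbbabaabbbbbbbbaaaababbaababaabbb'
  #30 SA[30]=13  'bbbbaaaababbaababaabbb'
  #31 SA[31]=12  'bbbbbaaaababbaababaabbb'
  #32 SA[32]=11  'bbbbbbaaaababbaababaabbb'
  #33 SA[33]=10  'bbbbbbbaaaababbaababaabbb'
  #34 SA[34]=9  'bbbbbbbbaaaababbaababaabbb'

[17, 18, 25, 19, 30, 0, 7, 28, 5, 26, 20, 22, 31, 1, 8, 34, 16, 24, 29, 6, 27, 4, 21, 33, 15, 23, 3, 32, 14, 2, 13, 12, 11, 10, 9]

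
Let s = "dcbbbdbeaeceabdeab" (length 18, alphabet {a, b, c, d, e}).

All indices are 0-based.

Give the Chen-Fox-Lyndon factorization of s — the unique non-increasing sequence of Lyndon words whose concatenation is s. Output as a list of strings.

emit factor 1: 'd' (i=0, period=1)
emit factor 2: 'c' (i=1, period=1)
emit factor 3: 'bbbdbe' (i=2, period=6)
emit factor 4: 'aece' (i=8, period=4)
emit factor 5: 'abde' (i=12, period=4)
emit factor 6: 'ab' (i=16, period=2)

["d", "c", "bbbdbe", "aece", "abde", "ab"]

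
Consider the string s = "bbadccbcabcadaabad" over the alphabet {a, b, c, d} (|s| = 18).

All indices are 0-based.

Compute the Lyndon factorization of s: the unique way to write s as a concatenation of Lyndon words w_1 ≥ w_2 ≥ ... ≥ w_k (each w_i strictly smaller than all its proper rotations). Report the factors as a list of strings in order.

["b", "b", "adccbc", "abcad", "aabad"]

emit factor 1: 'b' (i=0, period=1)
emit factor 2: 'b' (i=1, period=1)
emit factor 3: 'adccbc' (i=2, period=6)
emit factor 4: 'abcad' (i=8, period=5)
emit factor 5: 'aabad' (i=13, period=5)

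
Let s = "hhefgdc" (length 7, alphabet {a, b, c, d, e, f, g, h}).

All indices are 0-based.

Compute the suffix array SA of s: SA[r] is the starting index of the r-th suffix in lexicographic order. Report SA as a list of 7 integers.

[6, 5, 2, 3, 4, 1, 0]

rank→(start, suffix):
  0 → (6, 'c')
  1 → (5, 'dc')
  2 → (2, 'efgdc')
  3 → (3, 'fgdc')
  4 → (4, 'gdc')
  5 → (1, 'hefgdc')
  6 → (0, 'hhefgdc')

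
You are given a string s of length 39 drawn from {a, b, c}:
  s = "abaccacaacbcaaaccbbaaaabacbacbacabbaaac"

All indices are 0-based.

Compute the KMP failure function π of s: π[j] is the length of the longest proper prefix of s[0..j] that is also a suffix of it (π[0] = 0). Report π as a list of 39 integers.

π[0] = 0
j=1 s[j]='b': π[1]=0 (border '')
j=2 s[j]='a': π[2]=1 (border 'a')
j=3 s[j]='c': k: 1→0; π[3]=0 (border '')
j=4 s[j]='c': π[4]=0 (border '')
j=5 s[j]='a': π[5]=1 (border 'a')
j=6 s[j]='c': k: 1→0; π[6]=0 (border '')
j=7 s[j]='a': π[7]=1 (border 'a')
j=8 s[j]='a': k: 1→0; π[8]=1 (border 'a')
j=9 s[j]='c': k: 1→0; π[9]=0 (border '')
j=10 s[j]='b': π[10]=0 (border '')
j=11 s[j]='c': π[11]=0 (border '')
j=12 s[j]='a': π[12]=1 (border 'a')
j=13 s[j]='a': k: 1→0; π[13]=1 (border 'a')
j=14 s[j]='a': k: 1→0; π[14]=1 (border 'a')
j=15 s[j]='c': k: 1→0; π[15]=0 (border '')
j=16 s[j]='c': π[16]=0 (border '')
j=17 s[j]='b': π[17]=0 (border '')
j=18 s[j]='b': π[18]=0 (border '')
j=19 s[j]='a': π[19]=1 (border 'a')
j=20 s[j]='a': k: 1→0; π[20]=1 (border 'a')
j=21 s[j]='a': k: 1→0; π[21]=1 (border 'a')
j=22 s[j]='a': k: 1→0; π[22]=1 (border 'a')
j=23 s[j]='b': π[23]=2 (border 'ab')
j=24 s[j]='a': π[24]=3 (border 'aba')
j=25 s[j]='c': π[25]=4 (border 'abac')
j=26 s[j]='b': k: 4→0; π[26]=0 (border '')
j=27 s[j]='a': π[27]=1 (border 'a')
j=28 s[j]='c': k: 1→0; π[28]=0 (border '')
j=29 s[j]='b': π[29]=0 (border '')
j=30 s[j]='a': π[30]=1 (border 'a')
j=31 s[j]='c': k: 1→0; π[31]=0 (border '')
j=32 s[j]='a': π[32]=1 (border 'a')
j=33 s[j]='b': π[33]=2 (border 'ab')
j=34 s[j]='b': k: 2→0; π[34]=0 (border '')
j=35 s[j]='a': π[35]=1 (border 'a')
j=36 s[j]='a': k: 1→0; π[36]=1 (border 'a')
j=37 s[j]='a': k: 1→0; π[37]=1 (border 'a')
j=38 s[j]='c': k: 1→0; π[38]=0 (border '')

[0, 0, 1, 0, 0, 1, 0, 1, 1, 0, 0, 0, 1, 1, 1, 0, 0, 0, 0, 1, 1, 1, 1, 2, 3, 4, 0, 1, 0, 0, 1, 0, 1, 2, 0, 1, 1, 1, 0]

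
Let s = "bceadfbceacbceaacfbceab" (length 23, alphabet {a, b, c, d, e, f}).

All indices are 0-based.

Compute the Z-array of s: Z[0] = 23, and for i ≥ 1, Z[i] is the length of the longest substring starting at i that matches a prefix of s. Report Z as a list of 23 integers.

[23, 0, 0, 0, 0, 0, 4, 0, 0, 0, 0, 4, 0, 0, 0, 0, 0, 0, 4, 0, 0, 0, 1]

Z[0]=23
i=1: i≥r, start 0; Z[1]=0
i=2: i≥r, start 0; Z[2]=0
i=3: i≥r, start 0; Z[3]=0
i=4: i≥r, start 0; Z[4]=0
i=5: i≥r, start 0; Z[5]=0
i=6: i≥r, start 0; Z[6]=4 extend→box=[6,10)
i=7: min(r-i=3, Z[1]=0)=0; Z[7]=0
i=8: min(r-i=2, Z[2]=0)=0; Z[8]=0
i=9: min(r-i=1, Z[3]=0)=0; Z[9]=0
i=10: i≥r, start 0; Z[10]=0
i=11: i≥r, start 0; Z[11]=4 extend→box=[11,15)
i=12: min(r-i=3, Z[1]=0)=0; Z[12]=0
i=13: min(r-i=2, Z[2]=0)=0; Z[13]=0
i=14: min(r-i=1, Z[3]=0)=0; Z[14]=0
i=15: i≥r, start 0; Z[15]=0
i=16: i≥r, start 0; Z[16]=0
i=17: i≥r, start 0; Z[17]=0
i=18: i≥r, start 0; Z[18]=4 extend→box=[18,22)
i=19: min(r-i=3, Z[1]=0)=0; Z[19]=0
i=20: min(r-i=2, Z[2]=0)=0; Z[20]=0
i=21: min(r-i=1, Z[3]=0)=0; Z[21]=0
i=22: i≥r, start 0; Z[22]=1 extend→box=[22,23)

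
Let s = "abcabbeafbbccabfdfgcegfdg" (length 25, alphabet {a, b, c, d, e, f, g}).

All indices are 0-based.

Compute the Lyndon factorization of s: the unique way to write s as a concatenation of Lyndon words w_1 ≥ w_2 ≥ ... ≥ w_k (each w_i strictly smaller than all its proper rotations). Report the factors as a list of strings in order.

emit factor 1: 'abc' (i=0, period=3)
emit factor 2: 'abbeafbbccabfdfgcegfdg' (i=3, period=22)

["abc", "abbeafbbccabfdfgcegfdg"]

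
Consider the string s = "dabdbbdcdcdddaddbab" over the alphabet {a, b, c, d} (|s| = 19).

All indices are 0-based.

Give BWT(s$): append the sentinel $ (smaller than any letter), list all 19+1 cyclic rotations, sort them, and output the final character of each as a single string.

rank  rotation              last
    0  $dabdbbdcdcdddaddbab  b
    1  ab$dabdbbdcdcdddaddb  b
    2  abdbbdcdcdddaddbab$d  d
    3  addbab$dabdbbdcdcddd  d
    4  b$dabdbbdcdcdddaddba  a
    5  bab$dabdbbdcdcdddadd  d
    6  bbdcdcdddaddbab$dabd  d
    7  bdbbdcdcdddaddbab$da  a
    8  bdcdcdddaddbab$dabdb  b
    9  cdcdddaddbab$dabdbbd  d
   10  cdddaddbab$dabdbbdcd  d
   11  dabdbbdcdcdddaddbab$  $
   12  daddbab$dabdbbdcdcdd  d
   13  dbab$dabdbbdcdcdddad  d
   14  dbbdcdcdddaddbab$dab  b
   15  dcdcdddaddbab$dabdbb  b
   16  dcdddaddbab$dabdbbdc  c
   17  ddaddbab$dabdbbdcdcd  d
   18  ddbab$dabdbbdcdcddda  a
   19  dddaddbab$dabdbbdcdc  c

bbddaddabdd$ddbbcdac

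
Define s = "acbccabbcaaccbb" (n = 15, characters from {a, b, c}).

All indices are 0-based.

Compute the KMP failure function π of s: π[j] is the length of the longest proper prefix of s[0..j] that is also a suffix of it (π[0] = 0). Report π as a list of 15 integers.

[0, 0, 0, 0, 0, 1, 0, 0, 0, 1, 1, 2, 0, 0, 0]

π[0] = 0
j=1 s[j]='c': π[1]=0 (border '')
j=2 s[j]='b': π[2]=0 (border '')
j=3 s[j]='c': π[3]=0 (border '')
j=4 s[j]='c': π[4]=0 (border '')
j=5 s[j]='a': π[5]=1 (border 'a')
j=6 s[j]='b': k: 1→0; π[6]=0 (border '')
j=7 s[j]='b': π[7]=0 (border '')
j=8 s[j]='c': π[8]=0 (border '')
j=9 s[j]='a': π[9]=1 (border 'a')
j=10 s[j]='a': k: 1→0; π[10]=1 (border 'a')
j=11 s[j]='c': π[11]=2 (border 'ac')
j=12 s[j]='c': k: 2→0; π[12]=0 (border '')
j=13 s[j]='b': π[13]=0 (border '')
j=14 s[j]='b': π[14]=0 (border '')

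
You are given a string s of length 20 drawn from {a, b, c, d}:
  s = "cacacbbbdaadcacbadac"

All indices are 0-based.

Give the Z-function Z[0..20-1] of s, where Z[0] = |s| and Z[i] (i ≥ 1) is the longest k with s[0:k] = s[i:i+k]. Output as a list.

[20, 0, 3, 0, 1, 0, 0, 0, 0, 0, 0, 0, 3, 0, 1, 0, 0, 0, 0, 1]

Z[0]=20
i=1: outside box; Z[1]=0
i=2: outside box; Z[2]=3 extend→box=[2,5)
i=3: min(r-i=2, Z[1]=0)=0; Z[3]=0
i=4: min(r-i=1, Z[2]=3)=1; Z[4]=1
i=5: outside box; Z[5]=0
i=6: outside box; Z[6]=0
i=7: outside box; Z[7]=0
i=8: outside box; Z[8]=0
i=9: outside box; Z[9]=0
i=10: outside box; Z[10]=0
i=11: outside box; Z[11]=0
i=12: outside box; Z[12]=3 extend→box=[12,15)
i=13: min(r-i=2, Z[1]=0)=0; Z[13]=0
i=14: min(r-i=1, Z[2]=3)=1; Z[14]=1
i=15: outside box; Z[15]=0
i=16: outside box; Z[16]=0
i=17: outside box; Z[17]=0
i=18: outside box; Z[18]=0
i=19: outside box; Z[19]=1 extend→box=[19,20)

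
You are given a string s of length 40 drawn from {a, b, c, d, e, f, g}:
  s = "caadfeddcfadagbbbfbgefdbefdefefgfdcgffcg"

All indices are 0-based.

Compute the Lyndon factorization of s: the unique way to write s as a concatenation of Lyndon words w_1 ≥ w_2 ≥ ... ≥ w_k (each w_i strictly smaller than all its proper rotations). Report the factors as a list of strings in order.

emit factor 1: 'c' (i=0, period=1)
emit factor 2: 'aadfeddcfadagbbbfbgefdbefdefefgfdcgffcg' (i=1, period=39)

["c", "aadfeddcfadagbbbfbgefdbefdefefgfdcgffcg"]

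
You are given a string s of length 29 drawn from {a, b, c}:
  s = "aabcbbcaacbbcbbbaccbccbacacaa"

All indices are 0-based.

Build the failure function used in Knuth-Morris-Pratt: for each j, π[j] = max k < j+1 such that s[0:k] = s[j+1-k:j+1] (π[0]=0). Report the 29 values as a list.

π[0] = 0
j=1 s[j]='a': π[1]=1 (border 'a')
j=2 s[j]='b': k: 1→0; π[2]=0 (border '')
j=3 s[j]='c': π[3]=0 (border '')
j=4 s[j]='b': π[4]=0 (border '')
j=5 s[j]='b': π[5]=0 (border '')
j=6 s[j]='c': π[6]=0 (border '')
j=7 s[j]='a': π[7]=1 (border 'a')
j=8 s[j]='a': π[8]=2 (border 'aa')
j=9 s[j]='c': k: 2→1→0; π[9]=0 (border '')
j=10 s[j]='b': π[10]=0 (border '')
j=11 s[j]='b': π[11]=0 (border '')
j=12 s[j]='c': π[12]=0 (border '')
j=13 s[j]='b': π[13]=0 (border '')
j=14 s[j]='b': π[14]=0 (border '')
j=15 s[j]='b': π[15]=0 (border '')
j=16 s[j]='a': π[16]=1 (border 'a')
j=17 s[j]='c': k: 1→0; π[17]=0 (border '')
j=18 s[j]='c': π[18]=0 (border '')
j=19 s[j]='b': π[19]=0 (border '')
j=20 s[j]='c': π[20]=0 (border '')
j=21 s[j]='c': π[21]=0 (border '')
j=22 s[j]='b': π[22]=0 (border '')
j=23 s[j]='a': π[23]=1 (border 'a')
j=24 s[j]='c': k: 1→0; π[24]=0 (border '')
j=25 s[j]='a': π[25]=1 (border 'a')
j=26 s[j]='c': k: 1→0; π[26]=0 (border '')
j=27 s[j]='a': π[27]=1 (border 'a')
j=28 s[j]='a': π[28]=2 (border 'aa')

[0, 1, 0, 0, 0, 0, 0, 1, 2, 0, 0, 0, 0, 0, 0, 0, 1, 0, 0, 0, 0, 0, 0, 1, 0, 1, 0, 1, 2]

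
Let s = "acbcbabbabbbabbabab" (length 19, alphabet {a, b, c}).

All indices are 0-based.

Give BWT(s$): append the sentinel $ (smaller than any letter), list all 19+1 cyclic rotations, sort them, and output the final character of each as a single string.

rank  rotation              last
    0  $acbcbabbabbbabbabab  b
    1  ab$acbcbabbabbbabbab  b
    2  abab$acbcbabbabbbabb  b
    3  abbabab$acbcbabbabbb  b
    4  abbabbbabbabab$acbcb  b
    5  abbbabbabab$acbcbabb  b
    6  acbcbabbabbbabbabab$  $
    7  b$acbcbabbabbbabbaba  a
    8  bab$acbcbabbabbbabba  a
    9  babab$acbcbabbabbbab  b
   10  babbabab$acbcbabbabb  b
   11  babbabbbabbabab$acbc  c
   12  babbbabbabab$acbcbab  b
   13  bbabab$acbcbabbabbba  a
   14  bbabbabab$acbcbabbab  b
   15  bbabbbabbabab$acbcba  a
   16  bbbabbabab$acbcbabba  a
   17  bcbabbabbbabbabab$ac  c
   18  cbabbabbbabbabab$acb  b
   19  cbcbabbabbbabbabab$a  a

bbbbbb$aabbcbabaacba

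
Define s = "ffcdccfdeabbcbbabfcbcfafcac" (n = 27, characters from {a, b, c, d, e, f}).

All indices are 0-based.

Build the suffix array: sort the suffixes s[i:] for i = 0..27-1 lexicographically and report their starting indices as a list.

rank→(start, suffix):
  0 → (9, 'abbcbbabfcbcfafcac')
  1 → (15, 'abfcbcfafcac')
  2 → (25, 'ac')
  3 → (22, 'afcac')
  4 → (14, 'babfcbcfafcac')
  5 → (13, 'bbabfcbcfafcac')
  6 → (10, 'bbcbbabfcbcfafcac')
  7 → (11, 'bcbbabfcbcfafcac')
  8 → (19, 'bcfafcac')
  9 → (16, 'bfcbcfafcac')
  10 → (26, 'c')
  11 → (24, 'cac')
  12 → (12, 'cbbabfcbcfafcac')
  13 → (18, 'cbcfafcac')
  14 → (4, 'ccfdeabbcbbabfcbcfafcac')
  15 → (2, 'cdccfdeabbcbbabfcbcfafcac')
  16 → (20, 'cfafcac')
  17 → (5, 'cfdeabbcbbabfcbcfafcac')
  18 → (3, 'dccfdeabbcbbabfcbcfafcac')
  19 → (7, 'deabbcbbabfcbcfafcac')
  20 → (8, 'eabbcbbabfcbcfafcac')
  21 → (21, 'fafcac')
  22 → (23, 'fcac')
  23 → (17, 'fcbcfafcac')
  24 → (1, 'fcdccfdeabbcbbabfcbcfafcac')
  25 → (6, 'fdeabbcbbabfcbcfafcac')
  26 → (0, 'ffcdccfdeabbcbbabfcbcfafcac')

[9, 15, 25, 22, 14, 13, 10, 11, 19, 16, 26, 24, 12, 18, 4, 2, 20, 5, 3, 7, 8, 21, 23, 17, 1, 6, 0]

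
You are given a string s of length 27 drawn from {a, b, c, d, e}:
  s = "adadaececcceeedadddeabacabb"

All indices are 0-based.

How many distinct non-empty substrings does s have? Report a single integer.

344

sorted suffixes:
  #0 SA[0]=20  'abacabb'
  #1 SA[1]=24  'abb'
  #2 SA[2]=22  'acabb'
  #3 SA[3]=0  'adadaececcceeedadddeabacabb'
  #4 SA[4]=2  'adaececcceeedadddeabacabb'
  #5 SA[5]=15  'adddeabacabb'
  #6 SA[6]=4  'aececcceeedadddeabacabb'
  #7 SA[7]=26  'b'
  #8 SA[8]=21  'bacabb'
  #9 SA[9]=25  'bb'
  #10 SA[10]=23  'cabb'
  #11 SA[11]=8  'ccceeedadddeabacabb'
  #12 SA[12]=9  'cceeedadddeabacabb'
  #13 SA[13]=6  'ceccceeedadddeabacabb'
  #14 SA[14]=10  'ceeedadddeabacabb'
  #15 SA[15]=1  'dadaececcceeedadddeabacabb'
  #16 SA[16]=14  'dadddeabacabb'
  #17 SA[17]=3  'daececcceeedadddeabacabb'
  #18 SA[18]=16  'dddeabacabb'
  #19 SA[19]=17  'ddeabacabb'
  #20 SA[20]=18  'deabacabb'
  #21 SA[21]=19  'eabacabb'
  #22 SA[22]=7  'eccceeedadddeabacabb'
  #23 SA[23]=5  'ececcceeedadddeabacabb'
  #24 SA[24]=13  'edadddeabacabb'
  #25 SA[25]=12  'eedadddeabacabb'
  #26 SA[26]=11  'eeedadddeabacabb'

SA = [20, 24, 22, 0, 2, 15, 4, 26, 21, 25, 23, 8, 9, 6, 10, 1, 14, 3, 16, 17, 18, 19, 7, 5, 13, 12, 11]
rank  pair      lcp
   1  s[20:],s[24:]  2  'ab'
   2  s[24:],s[22:]  1  'a'
   3  s[22:],s[0:]  1  'a'
   4  s[0:],s[2:]  3  'ada'
   5  s[2:],s[15:]  2  'ad'
   6  s[15:],s[4:]  1  'a'
   7  s[4:],s[26:]  0  ''
   8  s[26:],s[21:]  1  'b'
   9  s[21:],s[25:]  1  'b'
  10  s[25:],s[23:]  0  ''
  11  s[23:],s[8:]  1  'c'
  12  s[8:],s[9:]  2  'cc'
  13  s[9:],s[6:]  1  'c'
  14  s[6:],s[10:]  2  'ce'
  15  s[10:],s[1:]  0  ''
  16  s[1:],s[14:]  3  'dad'
  17  s[14:],s[3:]  2  'da'
  18  s[3:],s[16:]  1  'd'
  19  s[16:],s[17:]  2  'dd'
  20  s[17:],s[18:]  1  'd'
  21  s[18:],s[19:]  0  ''
  22  s[19:],s[7:]  1  'e'
  23  s[7:],s[5:]  2  'ec'
  24  s[5:],s[13:]  1  'e'
  25  s[13:],s[12:]  1  'e'
  26  s[12:],s[11:]  2  'ee'

n(n+1)/2 = 27·28/2 = 378
Σ LCP = 0 + 2 + 1 + 1 + 3 + 2 + 1 + 0 + 1 + 1 + 0 + 1 + 2 + 1 + 2 + 0 + 3 + 2 + 1 + 2 + 1 + 0 + 1 + 2 + 1 + 1 + 2 = 34
distinct = 378 − 34 = 344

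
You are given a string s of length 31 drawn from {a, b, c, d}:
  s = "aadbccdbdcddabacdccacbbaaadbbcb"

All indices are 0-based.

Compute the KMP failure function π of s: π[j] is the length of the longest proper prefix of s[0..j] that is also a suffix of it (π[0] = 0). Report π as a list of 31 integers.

[0, 1, 0, 0, 0, 0, 0, 0, 0, 0, 0, 0, 1, 0, 1, 0, 0, 0, 0, 1, 0, 0, 0, 1, 2, 2, 3, 4, 0, 0, 0]

π[0] = 0
j=1 s[j]='a': π[1]=1 (border 'a')
j=2 s[j]='d': k: 1→0; π[2]=0 (border '')
j=3 s[j]='b': π[3]=0 (border '')
j=4 s[j]='c': π[4]=0 (border '')
j=5 s[j]='c': π[5]=0 (border '')
j=6 s[j]='d': π[6]=0 (border '')
j=7 s[j]='b': π[7]=0 (border '')
j=8 s[j]='d': π[8]=0 (border '')
j=9 s[j]='c': π[9]=0 (border '')
j=10 s[j]='d': π[10]=0 (border '')
j=11 s[j]='d': π[11]=0 (border '')
j=12 s[j]='a': π[12]=1 (border 'a')
j=13 s[j]='b': k: 1→0; π[13]=0 (border '')
j=14 s[j]='a': π[14]=1 (border 'a')
j=15 s[j]='c': k: 1→0; π[15]=0 (border '')
j=16 s[j]='d': π[16]=0 (border '')
j=17 s[j]='c': π[17]=0 (border '')
j=18 s[j]='c': π[18]=0 (border '')
j=19 s[j]='a': π[19]=1 (border 'a')
j=20 s[j]='c': k: 1→0; π[20]=0 (border '')
j=21 s[j]='b': π[21]=0 (border '')
j=22 s[j]='b': π[22]=0 (border '')
j=23 s[j]='a': π[23]=1 (border 'a')
j=24 s[j]='a': π[24]=2 (border 'aa')
j=25 s[j]='a': k: 2→1; π[25]=2 (border 'aa')
j=26 s[j]='d': π[26]=3 (border 'aad')
j=27 s[j]='b': π[27]=4 (border 'aadb')
j=28 s[j]='b': k: 4→0; π[28]=0 (border '')
j=29 s[j]='c': π[29]=0 (border '')
j=30 s[j]='b': π[30]=0 (border '')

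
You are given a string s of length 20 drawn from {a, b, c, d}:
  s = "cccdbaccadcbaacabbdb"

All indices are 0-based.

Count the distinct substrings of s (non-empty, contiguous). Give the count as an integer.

188

rank | idx | suffix
   0 |  12 | aacabbdb
   1 |  15 | abbdb
   2 |  13 | acabbdb
   3 |   5 | accadcbaacabbdb
   4 |   8 | adcbaacabbdb
   5 |  19 | b
   6 |  11 | baacabbdb
   7 |   4 | baccadcbaacabbdb
   8 |  16 | bbdb
   9 |  17 | bdb
  10 |  14 | cabbdb
  11 |   7 | cadcbaacabbdb
  12 |  10 | cbaacabbdb
  13 |   6 | ccadcbaacabbdb
  14 |   0 | cccdbaccadcbaacabbdb
  15 |   1 | ccdbaccadcbaacabbdb
  16 |   2 | cdbaccadcbaacabbdb
  17 |  18 | db
  18 |   3 | dbaccadcbaacabbdb
  19 |   9 | dcbaacabbdb

SA = [12, 15, 13, 5, 8, 19, 11, 4, 16, 17, 14, 7, 10, 6, 0, 1, 2, 18, 3, 9]
rank  pair      lcp
   1  s[12:],s[15:]  1  'a'
   2  s[15:],s[13:]  1  'a'
   3  s[13:],s[5:]  2  'ac'
   4  s[5:],s[8:]  1  'a'
   5  s[8:],s[19:]  0  ''
   6  s[19:],s[11:]  1  'b'
   7  s[11:],s[4:]  2  'ba'
   8  s[4:],s[16:]  1  'b'
   9  s[16:],s[17:]  1  'b'
  10  s[17:],s[14:]  0  ''
  11  s[14:],s[7:]  2  'ca'
  12  s[7:],s[10:]  1  'c'
  13  s[10:],s[6:]  1  'c'
  14  s[6:],s[0:]  2  'cc'
  15  s[0:],s[1:]  2  'cc'
  16  s[1:],s[2:]  1  'c'
  17  s[2:],s[18:]  0  ''
  18  s[18:],s[3:]  2  'db'
  19  s[3:],s[9:]  1  'd'

n(n+1)/2 = 20·21/2 = 210
Σ LCP = 0 + 1 + 1 + 2 + 1 + 0 + 1 + 2 + 1 + 1 + 0 + 2 + 1 + 1 + 2 + 2 + 1 + 0 + 2 + 1 = 22
distinct = 210 − 22 = 188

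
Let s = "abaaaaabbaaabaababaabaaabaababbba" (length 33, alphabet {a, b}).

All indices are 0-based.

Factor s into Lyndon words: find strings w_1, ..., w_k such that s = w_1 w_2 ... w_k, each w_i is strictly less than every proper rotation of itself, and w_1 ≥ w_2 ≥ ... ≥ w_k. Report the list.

["ab", "aaaaabbaaabaababaabaaabaababbb", "a"]

emit factor 1: 'ab' (i=0, period=2)
emit factor 2: 'aaaaabbaaabaababaabaaabaababbb' (i=2, period=30)
emit factor 3: 'a' (i=32, period=1)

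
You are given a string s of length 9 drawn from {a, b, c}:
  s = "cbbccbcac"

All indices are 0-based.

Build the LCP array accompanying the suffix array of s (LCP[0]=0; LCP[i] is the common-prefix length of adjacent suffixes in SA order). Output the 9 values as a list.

rank→(start, suffix):
  0 → (7, 'ac')
  1 → (1, 'bbccbcac')
  2 → (5, 'bcac')
  3 → (2, 'bccbcac')
  4 → (8, 'c')
  5 → (6, 'cac')
  6 → (0, 'cbbccbcac')
  7 → (4, 'cbcac')
  8 → (3, 'ccbcac')

SA = [7, 1, 5, 2, 8, 6, 0, 4, 3]
rank  pair      lcp
   1  s[7:],s[1:]  0  ''
   2  s[1:],s[5:]  1  'b'
   3  s[5:],s[2:]  2  'bc'
   4  s[2:],s[8:]  0  ''
   5  s[8:],s[6:]  1  'c'
   6  s[6:],s[0:]  1  'c'
   7  s[0:],s[4:]  2  'cb'
   8  s[4:],s[3:]  1  'c'

[0, 0, 1, 2, 0, 1, 1, 2, 1]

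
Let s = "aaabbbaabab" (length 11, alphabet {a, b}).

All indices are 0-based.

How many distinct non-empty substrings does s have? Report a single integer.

sorted suffixes:
  #0 SA[0]=0  'aaabbbaabab'
  #1 SA[1]=6  'aabab'
  #2 SA[2]=1  'aabbbaabab'
  #3 SA[3]=9  'ab'
  #4 SA[4]=7  'abab'
  #5 SA[5]=2  'abbbaabab'
  #6 SA[6]=10  'b'
  #7 SA[7]=5  'baabab'
  #8 SA[8]=8  'bab'
  #9 SA[9]=4  'bbaabab'
  #10 SA[10]=3  'bbbaabab'

SA = [0, 6, 1, 9, 7, 2, 10, 5, 8, 4, 3]
rank  pair      lcp
   1  s[0:],s[6:]  2  'aa'
   2  s[6:],s[1:]  3  'aab'
   3  s[1:],s[9:]  1  'a'
   4  s[9:],s[7:]  2  'ab'
   5  s[7:],s[2:]  2  'ab'
   6  s[2:],s[10:]  0  ''
   7  s[10:],s[5:]  1  'b'
   8  s[5:],s[8:]  2  'ba'
   9  s[8:],s[4:]  1  'b'
  10  s[4:],s[3:]  2  'bb'

n(n+1)/2 = 11·12/2 = 66
Σ LCP = 0 + 2 + 3 + 1 + 2 + 2 + 0 + 1 + 2 + 1 + 2 = 16
distinct = 66 − 16 = 50

50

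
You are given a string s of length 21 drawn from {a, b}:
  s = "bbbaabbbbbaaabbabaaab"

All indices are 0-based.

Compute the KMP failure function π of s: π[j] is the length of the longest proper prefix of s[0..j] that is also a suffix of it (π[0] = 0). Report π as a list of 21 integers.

π[0] = 0
j=1 s[j]='b': π[1]=1 (border 'b')
j=2 s[j]='b': π[2]=2 (border 'bb')
j=3 s[j]='a': k: 2→1→0; π[3]=0 (border '')
j=4 s[j]='a': π[4]=0 (border '')
j=5 s[j]='b': π[5]=1 (border 'b')
j=6 s[j]='b': π[6]=2 (border 'bb')
j=7 s[j]='b': π[7]=3 (border 'bbb')
j=8 s[j]='b': k: 3→2; π[8]=3 (border 'bbb')
j=9 s[j]='b': k: 3→2; π[9]=3 (border 'bbb')
j=10 s[j]='a': π[10]=4 (border 'bbba')
j=11 s[j]='a': π[11]=5 (border 'bbbaa')
j=12 s[j]='a': k: 5→0; π[12]=0 (border '')
j=13 s[j]='b': π[13]=1 (border 'b')
j=14 s[j]='b': π[14]=2 (border 'bb')
j=15 s[j]='a': k: 2→1→0; π[15]=0 (border '')
j=16 s[j]='b': π[16]=1 (border 'b')
j=17 s[j]='a': k: 1→0; π[17]=0 (border '')
j=18 s[j]='a': π[18]=0 (border '')
j=19 s[j]='a': π[19]=0 (border '')
j=20 s[j]='b': π[20]=1 (border 'b')

[0, 1, 2, 0, 0, 1, 2, 3, 3, 3, 4, 5, 0, 1, 2, 0, 1, 0, 0, 0, 1]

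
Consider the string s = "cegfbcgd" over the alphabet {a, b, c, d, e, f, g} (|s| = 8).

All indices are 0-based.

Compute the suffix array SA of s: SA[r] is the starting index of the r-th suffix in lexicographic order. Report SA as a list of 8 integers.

rank | idx | suffix
   0 |   4 | bcgd
   1 |   0 | cegfbcgd
   2 |   5 | cgd
   3 |   7 | d
   4 |   1 | egfbcgd
   5 |   3 | fbcgd
   6 |   6 | gd
   7 |   2 | gfbcgd

[4, 0, 5, 7, 1, 3, 6, 2]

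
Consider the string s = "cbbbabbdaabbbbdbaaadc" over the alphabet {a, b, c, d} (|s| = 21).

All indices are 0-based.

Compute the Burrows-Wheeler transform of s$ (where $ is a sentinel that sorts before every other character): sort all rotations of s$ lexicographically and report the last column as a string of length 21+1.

rank  rotation                last
    0  $cbbbabbdaabbbbdbaaadc  c
    1  aaadc$cbbbabbdaabbbbdb  b
    2  aabbbbdbaaadc$cbbbabbd  d
    3  aadc$cbbbabbdaabbbbdba  a
    4  abbbbdbaaadc$cbbbabbda  a
    5  abbdaabbbbdbaaadc$cbbb  b
    6  adc$cbbbabbdaabbbbdbaa  a
    7  baaadc$cbbbabbdaabbbbd  d
    8  babbdaabbbbdbaaadc$cbb  b
    9  bbabbdaabbbbdbaaadc$cb  b
   10  bbbabbdaabbbbdbaaadc$c  c
   11  bbbbdbaaadc$cbbbabbdaa  a
   12  bbbdbaaadc$cbbbabbdaab  b
   13  bbdaabbbbdbaaadc$cbbba  a
   14  bbdbaaadc$cbbbabbdaabb  b
   15  bdaabbbbdbaaadc$cbbbab  b
   16  bdbaaadc$cbbbabbdaabbb  b
   17  c$cbbbabbdaabbbbdbaaad  d
   18  cbbbabbdaabbbbdbaaadc$  $
   19  daabbbbdbaaadc$cbbbabb  b
   20  dbaaadc$cbbbabbdaabbbb  b
   21  dc$cbbbabbdaabbbbdbaaa  a

cbdaabadbbcababbbd$bba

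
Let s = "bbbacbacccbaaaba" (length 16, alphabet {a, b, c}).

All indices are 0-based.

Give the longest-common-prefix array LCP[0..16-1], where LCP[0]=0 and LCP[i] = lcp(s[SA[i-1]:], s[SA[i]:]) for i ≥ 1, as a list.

[0, 1, 2, 1, 1, 2, 0, 2, 2, 3, 1, 2, 0, 3, 1, 2]

rank→(start, suffix):
  0 → (15, 'a')
  1 → (11, 'aaaba')
  2 → (12, 'aaba')
  3 → (13, 'aba')
  4 → (3, 'acbacccbaaaba')
  5 → (6, 'acccbaaaba')
  6 → (14, 'ba')
  7 → (10, 'baaaba')
  8 → (2, 'bacbacccbaaaba')
  9 → (5, 'bacccbaaaba')
  10 → (1, 'bbacbacccbaaaba')
  11 → (0, 'bbbacbacccbaaaba')
  12 → (9, 'cbaaaba')
  13 → (4, 'cbacccbaaaba')
  14 → (8, 'ccbaaaba')
  15 → (7, 'cccbaaaba')

SA = [15, 11, 12, 13, 3, 6, 14, 10, 2, 5, 1, 0, 9, 4, 8, 7]
[i] adj suffixes → lcp
  [1] 15/11 → 1 ('a')
  [2] 11/12 → 2 ('aa')
  [3] 12/13 → 1 ('a')
  [4] 13/3 → 1 ('a')
  [5] 3/6 → 2 ('ac')
  [6] 6/14 → 0 ('')
  [7] 14/10 → 2 ('ba')
  [8] 10/2 → 2 ('ba')
  [9] 2/5 → 3 ('bac')
  [10] 5/1 → 1 ('b')
  [11] 1/0 → 2 ('bb')
  [12] 0/9 → 0 ('')
  [13] 9/4 → 3 ('cba')
  [14] 4/8 → 1 ('c')
  [15] 8/7 → 2 ('cc')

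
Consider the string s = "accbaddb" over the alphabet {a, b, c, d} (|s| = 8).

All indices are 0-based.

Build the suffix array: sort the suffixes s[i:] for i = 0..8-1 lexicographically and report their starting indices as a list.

sorted suffixes:
  #0 SA[0]=0  'accbaddb'
  #1 SA[1]=4  'addb'
  #2 SA[2]=7  'b'
  #3 SA[3]=3  'baddb'
  #4 SA[4]=2  'cbaddb'
  #5 SA[5]=1  'ccbaddb'
  #6 SA[6]=6  'db'
  #7 SA[7]=5  'ddb'

[0, 4, 7, 3, 2, 1, 6, 5]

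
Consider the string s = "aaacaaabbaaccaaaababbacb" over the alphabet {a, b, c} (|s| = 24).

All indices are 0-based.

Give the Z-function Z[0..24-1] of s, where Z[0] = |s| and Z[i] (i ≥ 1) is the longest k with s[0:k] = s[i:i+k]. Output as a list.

Z[0]=24
i=1: i≥r, start 0; Z[1]=2 scan→box=[1,3)
i=2: min(r-i=1, Z[1]=2)=1; Z[2]=1
i=3: i≥r, start 0; Z[3]=0
i=4: i≥r, start 0; Z[4]=3 scan→box=[4,7)
i=5: min(r-i=2, Z[1]=2)=2; Z[5]=2
i=6: min(r-i=1, Z[2]=1)=1; Z[6]=1
i=7: i≥r, start 0; Z[7]=0
i=8: i≥r, start 0; Z[8]=0
i=9: i≥r, start 0; Z[9]=2 scan→box=[9,11)
i=10: min(r-i=1, Z[1]=2)=1; Z[10]=1
i=11: i≥r, start 0; Z[11]=0
i=12: i≥r, start 0; Z[12]=0
i=13: i≥r, start 0; Z[13]=3 scan→box=[13,16)
i=14: min(r-i=2, Z[1]=2)=2; Z[14]=3 scan→box=[14,17)
i=15: min(r-i=2, Z[1]=2)=2; Z[15]=2
i=16: min(r-i=1, Z[2]=1)=1; Z[16]=1
i=17: i≥r, start 0; Z[17]=0
i=18: i≥r, start 0; Z[18]=1 scan→box=[18,19)
i=19: i≥r, start 0; Z[19]=0
i=20: i≥r, start 0; Z[20]=0
i=21: i≥r, start 0; Z[21]=1 scan→box=[21,22)
i=22: i≥r, start 0; Z[22]=0
i=23: i≥r, start 0; Z[23]=0

[24, 2, 1, 0, 3, 2, 1, 0, 0, 2, 1, 0, 0, 3, 3, 2, 1, 0, 1, 0, 0, 1, 0, 0]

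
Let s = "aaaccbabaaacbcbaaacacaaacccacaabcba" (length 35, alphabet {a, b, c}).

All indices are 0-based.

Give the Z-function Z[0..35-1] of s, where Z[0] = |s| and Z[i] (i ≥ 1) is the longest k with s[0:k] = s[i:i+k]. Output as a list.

Z[0]=35
i=1: i≥r, start 0; Z[1]=2 grow→box=[1,3)
i=2: min(r-i=1, Z[1]=2)=1; Z[2]=1
i=3: i≥r, start 0; Z[3]=0
i=4: i≥r, start 0; Z[4]=0
i=5: i≥r, start 0; Z[5]=0
i=6: i≥r, start 0; Z[6]=1 grow→box=[6,7)
i=7: i≥r, start 0; Z[7]=0
i=8: i≥r, start 0; Z[8]=4 grow→box=[8,12)
i=9: min(r-i=3, Z[1]=2)=2; Z[9]=2
i=10: min(r-i=2, Z[2]=1)=1; Z[10]=1
i=11: min(r-i=1, Z[3]=0)=0; Z[11]=0
i=12: i≥r, start 0; Z[12]=0
i=13: i≥r, start 0; Z[13]=0
i=14: i≥r, start 0; Z[14]=0
i=15: i≥r, start 0; Z[15]=4 grow→box=[15,19)
i=16: min(r-i=3, Z[1]=2)=2; Z[16]=2
i=17: min(r-i=2, Z[2]=1)=1; Z[17]=1
i=18: min(r-i=1, Z[3]=0)=0; Z[18]=0
i=19: i≥r, start 0; Z[19]=1 grow→box=[19,20)
i=20: i≥r, start 0; Z[20]=0
i=21: i≥r, start 0; Z[21]=5 grow→box=[21,26)
i=22: min(r-i=4, Z[1]=2)=2; Z[22]=2
i=23: min(r-i=3, Z[2]=1)=1; Z[23]=1
i=24: min(r-i=2, Z[3]=0)=0; Z[24]=0
i=25: min(r-i=1, Z[4]=0)=0; Z[25]=0
i=26: i≥r, start 0; Z[26]=0
i=27: i≥r, start 0; Z[27]=1 grow→box=[27,28)
i=28: i≥r, start 0; Z[28]=0
i=29: i≥r, start 0; Z[29]=2 grow→box=[29,31)
i=30: min(r-i=1, Z[1]=2)=1; Z[30]=1
i=31: i≥r, start 0; Z[31]=0
i=32: i≥r, start 0; Z[32]=0
i=33: i≥r, start 0; Z[33]=0
i=34: i≥r, start 0; Z[34]=1 grow→box=[34,35)

[35, 2, 1, 0, 0, 0, 1, 0, 4, 2, 1, 0, 0, 0, 0, 4, 2, 1, 0, 1, 0, 5, 2, 1, 0, 0, 0, 1, 0, 2, 1, 0, 0, 0, 1]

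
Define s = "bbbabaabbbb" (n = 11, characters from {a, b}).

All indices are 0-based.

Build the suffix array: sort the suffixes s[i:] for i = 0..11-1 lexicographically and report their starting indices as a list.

rank→(start, suffix):
  0 → (5, 'aabbbb')
  1 → (3, 'abaabbbb')
  2 → (6, 'abbbb')
  3 → (10, 'b')
  4 → (4, 'baabbbb')
  5 → (2, 'babaabbbb')
  6 → (9, 'bb')
  7 → (1, 'bbabaabbbb')
  8 → (8, 'bbb')
  9 → (0, 'bbbabaabbbb')
  10 → (7, 'bbbb')

[5, 3, 6, 10, 4, 2, 9, 1, 8, 0, 7]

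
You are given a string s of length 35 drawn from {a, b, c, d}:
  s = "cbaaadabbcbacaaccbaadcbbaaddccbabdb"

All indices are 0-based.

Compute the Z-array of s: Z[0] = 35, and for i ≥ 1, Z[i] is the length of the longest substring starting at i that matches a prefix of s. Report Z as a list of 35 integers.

Z[0]=35
i=1: outside box; Z[1]=0
i=2: outside box; Z[2]=0
i=3: outside box; Z[3]=0
i=4: outside box; Z[4]=0
i=5: outside box; Z[5]=0
i=6: outside box; Z[6]=0
i=7: outside box; Z[7]=0
i=8: outside box; Z[8]=0
i=9: outside box; Z[9]=3 extend→box=[9,12)
i=10: min(r-i=2, Z[1]=0)=0; Z[10]=0
i=11: min(r-i=1, Z[2]=0)=0; Z[11]=0
i=12: outside box; Z[12]=1 extend→box=[12,13)
i=13: outside box; Z[13]=0
i=14: outside box; Z[14]=0
i=15: outside box; Z[15]=1 extend→box=[15,16)
i=16: outside box; Z[16]=4 extend→box=[16,20)
i=17: min(r-i=3, Z[1]=0)=0; Z[17]=0
i=18: min(r-i=2, Z[2]=0)=0; Z[18]=0
i=19: min(r-i=1, Z[3]=0)=0; Z[19]=0
i=20: outside box; Z[20]=0
i=21: outside box; Z[21]=2 extend→box=[21,23)
i=22: min(r-i=1, Z[1]=0)=0; Z[22]=0
i=23: outside box; Z[23]=0
i=24: outside box; Z[24]=0
i=25: outside box; Z[25]=0
i=26: outside box; Z[26]=0
i=27: outside box; Z[27]=0
i=28: outside box; Z[28]=1 extend→box=[28,29)
i=29: outside box; Z[29]=3 extend→box=[29,32)
i=30: min(r-i=2, Z[1]=0)=0; Z[30]=0
i=31: min(r-i=1, Z[2]=0)=0; Z[31]=0
i=32: outside box; Z[32]=0
i=33: outside box; Z[33]=0
i=34: outside box; Z[34]=0

[35, 0, 0, 0, 0, 0, 0, 0, 0, 3, 0, 0, 1, 0, 0, 1, 4, 0, 0, 0, 0, 2, 0, 0, 0, 0, 0, 0, 1, 3, 0, 0, 0, 0, 0]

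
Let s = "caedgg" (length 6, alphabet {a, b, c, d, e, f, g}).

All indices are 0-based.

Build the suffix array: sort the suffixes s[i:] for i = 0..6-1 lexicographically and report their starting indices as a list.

rank | idx | suffix
   0 |   1 | aedgg
   1 |   0 | caedgg
   2 |   3 | dgg
   3 |   2 | edgg
   4 |   5 | g
   5 |   4 | gg

[1, 0, 3, 2, 5, 4]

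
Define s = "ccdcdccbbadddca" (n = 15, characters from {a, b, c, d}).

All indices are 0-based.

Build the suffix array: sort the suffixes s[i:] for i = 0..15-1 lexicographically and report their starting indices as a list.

[14, 9, 8, 7, 13, 6, 5, 0, 3, 1, 12, 4, 2, 11, 10]

rank | idx | suffix
   0 |  14 | a
   1 |   9 | adddca
   2 |   8 | badddca
   3 |   7 | bbadddca
   4 |  13 | ca
   5 |   6 | cbbadddca
   6 |   5 | ccbbadddca
   7 |   0 | ccdcdccbbadddca
   8 |   3 | cdccbbadddca
   9 |   1 | cdcdccbbadddca
  10 |  12 | dca
  11 |   4 | dccbbadddca
  12 |   2 | dcdccbbadddca
  13 |  11 | ddca
  14 |  10 | dddca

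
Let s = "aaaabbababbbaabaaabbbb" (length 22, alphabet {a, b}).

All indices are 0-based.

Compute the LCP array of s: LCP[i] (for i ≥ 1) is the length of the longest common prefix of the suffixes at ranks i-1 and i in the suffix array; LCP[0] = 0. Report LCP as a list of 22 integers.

rank→(start, suffix):
  0 → (0, 'aaaabbababbbaabaaabbbb')
  1 → (1, 'aaabbababbbaabaaabbbb')
  2 → (15, 'aaabbbb')
  3 → (12, 'aabaaabbbb')
  4 → (2, 'aabbababbbaabaaabbbb')
  5 → (16, 'aabbbb')
  6 → (13, 'abaaabbbb')
  7 → (6, 'ababbbaabaaabbbb')
  8 → (3, 'abbababbbaabaaabbbb')
  9 → (8, 'abbbaabaaabbbb')
  10 → (17, 'abbbb')
  11 → (21, 'b')
  12 → (14, 'baaabbbb')
  13 → (11, 'baabaaabbbb')
  14 → (5, 'bababbbaabaaabbbb')
  15 → (7, 'babbbaabaaabbbb')
  16 → (20, 'bb')
  17 → (10, 'bbaabaaabbbb')
  18 → (4, 'bbababbbaabaaabbbb')
  19 → (19, 'bbb')
  20 → (9, 'bbbaabaaabbbb')
  21 → (18, 'bbbb')

SA = [0, 1, 15, 12, 2, 16, 13, 6, 3, 8, 17, 21, 14, 11, 5, 7, 20, 10, 4, 19, 9, 18]
[i] adj suffixes → lcp
  [1] 0/1 → 3 ('aaa')
  [2] 1/15 → 5 ('aaabb')
  [3] 15/12 → 2 ('aa')
  [4] 12/2 → 3 ('aab')
  [5] 2/16 → 4 ('aabb')
  [6] 16/13 → 1 ('a')
  [7] 13/6 → 3 ('aba')
  [8] 6/3 → 2 ('ab')
  [9] 3/8 → 3 ('abb')
  [10] 8/17 → 4 ('abbb')
  [11] 17/21 → 0 ('')
  [12] 21/14 → 1 ('b')
  [13] 14/11 → 3 ('baa')
  [14] 11/5 → 2 ('ba')
  [15] 5/7 → 3 ('bab')
  [16] 7/20 → 1 ('b')
  [17] 20/10 → 2 ('bb')
  [18] 10/4 → 3 ('bba')
  [19] 4/19 → 2 ('bb')
  [20] 19/9 → 3 ('bbb')
  [21] 9/18 → 3 ('bbb')

[0, 3, 5, 2, 3, 4, 1, 3, 2, 3, 4, 0, 1, 3, 2, 3, 1, 2, 3, 2, 3, 3]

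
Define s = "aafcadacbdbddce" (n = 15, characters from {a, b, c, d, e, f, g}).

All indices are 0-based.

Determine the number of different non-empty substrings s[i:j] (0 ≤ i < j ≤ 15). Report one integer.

rank | idx | suffix
   0 |   0 | aafcadacbdbddce
   1 |   6 | acbdbddce
   2 |   4 | adacbdbddce
   3 |   1 | afcadacbdbddce
   4 |   8 | bdbddce
   5 |  10 | bddce
   6 |   3 | cadacbdbddce
   7 |   7 | cbdbddce
   8 |  13 | ce
   9 |   5 | dacbdbddce
  10 |   9 | dbddce
  11 |  12 | dce
  12 |  11 | ddce
  13 |  14 | e
  14 |   2 | fcadacbdbddce

SA = [0, 6, 4, 1, 8, 10, 3, 7, 13, 5, 9, 12, 11, 14, 2]
i: (SA[i-1],SA[i]) lcp shared
  1: (0,6) 1 'a'
  2: (6,4) 1 'a'
  3: (4,1) 1 'a'
  4: (1,8) 0 ''
  5: (8,10) 2 'bd'
  6: (10,3) 0 ''
  7: (3,7) 1 'c'
  8: (7,13) 1 'c'
  9: (13,5) 0 ''
  10: (5,9) 1 'd'
  11: (9,12) 1 'd'
  12: (12,11) 1 'd'
  13: (11,14) 0 ''
  14: (14,2) 0 ''

n(n+1)/2 = 15·16/2 = 120
Σ LCP = 0 + 1 + 1 + 1 + 0 + 2 + 0 + 1 + 1 + 0 + 1 + 1 + 1 + 0 + 0 = 10
distinct = 120 − 10 = 110

110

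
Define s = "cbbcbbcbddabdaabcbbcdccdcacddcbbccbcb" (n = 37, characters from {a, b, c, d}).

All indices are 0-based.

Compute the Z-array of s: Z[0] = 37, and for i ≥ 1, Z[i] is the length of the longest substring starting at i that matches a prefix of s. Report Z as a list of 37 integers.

[37, 0, 0, 5, 0, 0, 2, 0, 0, 0, 0, 0, 0, 0, 0, 0, 4, 0, 0, 1, 0, 1, 1, 0, 1, 0, 1, 0, 0, 4, 0, 0, 1, 2, 0, 2, 0]

Z[0]=37
i=1: i≥r, start 0; Z[1]=0
i=2: i≥r, start 0; Z[2]=0
i=3: i≥r, start 0; Z[3]=5 extend→box=[3,8)
i=4: min(r-i=4, Z[1]=0)=0; Z[4]=0
i=5: min(r-i=3, Z[2]=0)=0; Z[5]=0
i=6: min(r-i=2, Z[3]=5)=2; Z[6]=2
i=7: min(r-i=1, Z[4]=0)=0; Z[7]=0
i=8: i≥r, start 0; Z[8]=0
i=9: i≥r, start 0; Z[9]=0
i=10: i≥r, start 0; Z[10]=0
i=11: i≥r, start 0; Z[11]=0
i=12: i≥r, start 0; Z[12]=0
i=13: i≥r, start 0; Z[13]=0
i=14: i≥r, start 0; Z[14]=0
i=15: i≥r, start 0; Z[15]=0
i=16: i≥r, start 0; Z[16]=4 extend→box=[16,20)
i=17: min(r-i=3, Z[1]=0)=0; Z[17]=0
i=18: min(r-i=2, Z[2]=0)=0; Z[18]=0
i=19: min(r-i=1, Z[3]=5)=1; Z[19]=1
i=20: i≥r, start 0; Z[20]=0
i=21: i≥r, start 0; Z[21]=1 extend→box=[21,22)
i=22: i≥r, start 0; Z[22]=1 extend→box=[22,23)
i=23: i≥r, start 0; Z[23]=0
i=24: i≥r, start 0; Z[24]=1 extend→box=[24,25)
i=25: i≥r, start 0; Z[25]=0
i=26: i≥r, start 0; Z[26]=1 extend→box=[26,27)
i=27: i≥r, start 0; Z[27]=0
i=28: i≥r, start 0; Z[28]=0
i=29: i≥r, start 0; Z[29]=4 extend→box=[29,33)
i=30: min(r-i=3, Z[1]=0)=0; Z[30]=0
i=31: min(r-i=2, Z[2]=0)=0; Z[31]=0
i=32: min(r-i=1, Z[3]=5)=1; Z[32]=1
i=33: i≥r, start 0; Z[33]=2 extend→box=[33,35)
i=34: min(r-i=1, Z[1]=0)=0; Z[34]=0
i=35: i≥r, start 0; Z[35]=2 extend→box=[35,37)
i=36: min(r-i=1, Z[1]=0)=0; Z[36]=0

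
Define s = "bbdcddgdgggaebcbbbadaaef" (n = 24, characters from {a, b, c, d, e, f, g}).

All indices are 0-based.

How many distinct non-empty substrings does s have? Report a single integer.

278

sorted suffixes:
  #0 SA[0]=20  'aaef'
  #1 SA[1]=18  'adaaef'
  #2 SA[2]=11  'aebcbbbadaaef'
  #3 SA[3]=21  'aef'
  #4 SA[4]=17  'badaaef'
  #5 SA[5]=16  'bbadaaef'
  #6 SA[6]=15  'bbbadaaef'
  #7 SA[7]=0  'bbdcddgdgggaebcbbbadaaef'
  #8 SA[8]=13  'bcbbbadaaef'
  #9 SA[9]=1  'bdcddgdgggaebcbbbadaaef'
  #10 SA[10]=14  'cbbbadaaef'
  #11 SA[11]=3  'cddgdgggaebcbbbadaaef'
  #12 SA[12]=19  'daaef'
  #13 SA[13]=2  'dcddgdgggaebcbbbadaaef'
  #14 SA[14]=4  'ddgdgggaebcbbbadaaef'
  #15 SA[15]=5  'dgdgggaebcbbbadaaef'
  #16 SA[16]=7  'dgggaebcbbbadaaef'
  #17 SA[17]=12  'ebcbbbadaaef'
  #18 SA[18]=22  'ef'
  #19 SA[19]=23  'f'
  #20 SA[20]=10  'gaebcbbbadaaef'
  #21 SA[21]=6  'gdgggaebcbbbadaaef'
  #22 SA[22]=9  'ggaebcbbbadaaef'
  #23 SA[23]=8  'gggaebcbbbadaaef'

SA = [20, 18, 11, 21, 17, 16, 15, 0, 13, 1, 14, 3, 19, 2, 4, 5, 7, 12, 22, 23, 10, 6, 9, 8]
rank  pair      lcp
   1  s[20:],s[18:]  1  'a'
   2  s[18:],s[11:]  1  'a'
   3  s[11:],s[21:]  2  'ae'
   4  s[21:],s[17:]  0  ''
   5  s[17:],s[16:]  1  'b'
   6  s[16:],s[15:]  2  'bb'
   7  s[15:],s[0:]  2  'bb'
   8  s[0:],s[13:]  1  'b'
   9  s[13:],s[1:]  1  'b'
  10  s[1:],s[14:]  0  ''
  11  s[14:],s[3:]  1  'c'
  12  s[3:],s[19:]  0  ''
  13  s[19:],s[2:]  1  'd'
  14  s[2:],s[4:]  1  'd'
  15  s[4:],s[5:]  1  'd'
  16  s[5:],s[7:]  2  'dg'
  17  s[7:],s[12:]  0  ''
  18  s[12:],s[22:]  1  'e'
  19  s[22:],s[23:]  0  ''
  20  s[23:],s[10:]  0  ''
  21  s[10:],s[6:]  1  'g'
  22  s[6:],s[9:]  1  'g'
  23  s[9:],s[8:]  2  'gg'

n(n+1)/2 = 24·25/2 = 300
Σ LCP = 0 + 1 + 1 + 2 + 0 + 1 + 2 + 2 + 1 + 1 + 0 + 1 + 0 + 1 + 1 + 1 + 2 + 0 + 1 + 0 + 0 + 1 + 1 + 2 = 22
distinct = 300 − 22 = 278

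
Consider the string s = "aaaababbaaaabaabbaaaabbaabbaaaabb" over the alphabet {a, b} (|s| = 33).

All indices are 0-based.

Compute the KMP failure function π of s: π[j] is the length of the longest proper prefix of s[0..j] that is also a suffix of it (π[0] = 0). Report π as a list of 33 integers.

π[0] = 0
j=1 s[j]='a': π[1]=1 (border 'a')
j=2 s[j]='a': π[2]=2 (border 'aa')
j=3 s[j]='a': π[3]=3 (border 'aaa')
j=4 s[j]='b': k: 3→2→1→0; π[4]=0 (border '')
j=5 s[j]='a': π[5]=1 (border 'a')
j=6 s[j]='b': k: 1→0; π[6]=0 (border '')
j=7 s[j]='b': π[7]=0 (border '')
j=8 s[j]='a': π[8]=1 (border 'a')
j=9 s[j]='a': π[9]=2 (border 'aa')
j=10 s[j]='a': π[10]=3 (border 'aaa')
j=11 s[j]='a': π[11]=4 (border 'aaaa')
j=12 s[j]='b': π[12]=5 (border 'aaaab')
j=13 s[j]='a': π[13]=6 (border 'aaaaba')
j=14 s[j]='a': k: 6→1; π[14]=2 (border 'aa')
j=15 s[j]='b': k: 2→1→0; π[15]=0 (border '')
j=16 s[j]='b': π[16]=0 (border '')
j=17 s[j]='a': π[17]=1 (border 'a')
j=18 s[j]='a': π[18]=2 (border 'aa')
j=19 s[j]='a': π[19]=3 (border 'aaa')
j=20 s[j]='a': π[20]=4 (border 'aaaa')
j=21 s[j]='b': π[21]=5 (border 'aaaab')
j=22 s[j]='b': k: 5→0; π[22]=0 (border '')
j=23 s[j]='a': π[23]=1 (border 'a')
j=24 s[j]='a': π[24]=2 (border 'aa')
j=25 s[j]='b': k: 2→1→0; π[25]=0 (border '')
j=26 s[j]='b': π[26]=0 (border '')
j=27 s[j]='a': π[27]=1 (border 'a')
j=28 s[j]='a': π[28]=2 (border 'aa')
j=29 s[j]='a': π[29]=3 (border 'aaa')
j=30 s[j]='a': π[30]=4 (border 'aaaa')
j=31 s[j]='b': π[31]=5 (border 'aaaab')
j=32 s[j]='b': k: 5→0; π[32]=0 (border '')

[0, 1, 2, 3, 0, 1, 0, 0, 1, 2, 3, 4, 5, 6, 2, 0, 0, 1, 2, 3, 4, 5, 0, 1, 2, 0, 0, 1, 2, 3, 4, 5, 0]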